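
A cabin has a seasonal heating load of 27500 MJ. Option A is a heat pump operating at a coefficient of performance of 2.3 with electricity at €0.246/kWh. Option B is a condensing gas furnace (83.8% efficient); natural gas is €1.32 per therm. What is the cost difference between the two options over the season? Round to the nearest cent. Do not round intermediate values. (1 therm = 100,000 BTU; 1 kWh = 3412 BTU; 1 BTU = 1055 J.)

€406.51

Heat load = 27500 MJ = 27,500,000,000 J / 1055 = 26,066,351 BTU
Gas: input = 26,066,351 / 0.838 = 31,105,430 BTU = 311.1 therm → 311.1 × €1.32 = €410.59
Heat pump: 26,066,351 BTU / 3412 = 7,640 kWh heat; / 2.3 = 3,322 kWh in → × €0.246 = €817.11
Difference = |€410.59 − €817.11| = €406.51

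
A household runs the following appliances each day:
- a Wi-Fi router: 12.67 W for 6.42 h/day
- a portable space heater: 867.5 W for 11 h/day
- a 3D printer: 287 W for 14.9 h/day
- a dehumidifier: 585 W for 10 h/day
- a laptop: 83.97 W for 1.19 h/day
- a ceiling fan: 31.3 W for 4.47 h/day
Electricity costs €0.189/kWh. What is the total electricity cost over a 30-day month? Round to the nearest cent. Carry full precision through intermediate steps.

€113.34

Wi-Fi router: 12.67 W × 6.42 h × 30 d = 2,440 Wh = 2.44 kWh
portable space heater: 867.5 W × 11 h × 30 d = 286,275 Wh = 286.3 kWh
3D printer: 287 W × 14.9 h × 30 d = 128,289 Wh = 128.3 kWh
dehumidifier: 585 W × 10 h × 30 d = 175,500 Wh = 175.5 kWh
laptop: 83.97 W × 1.19 h × 30 d = 2,998 Wh = 2.998 kWh
ceiling fan: 31.3 W × 4.47 h × 30 d = 4,197 Wh = 4.197 kWh
Total energy = 2.44 + 286.3 + 128.3 + 175.5 + 2.998 + 4.197 = 599.7 kWh
Cost = 599.7 kWh × €0.189 = €113.34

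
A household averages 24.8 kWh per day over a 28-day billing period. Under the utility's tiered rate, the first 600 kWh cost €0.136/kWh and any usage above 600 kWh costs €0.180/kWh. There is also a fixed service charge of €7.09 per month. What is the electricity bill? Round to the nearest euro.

€106

Usage = 24.8 kWh/day × 28 days = 694.4 kWh
First 600 kWh × €0.136 = €81.60
Remaining 94.4 kWh × €0.180 = €16.99
Energy charge = €98.59; + service €7.09 = €105.68 ≈ €106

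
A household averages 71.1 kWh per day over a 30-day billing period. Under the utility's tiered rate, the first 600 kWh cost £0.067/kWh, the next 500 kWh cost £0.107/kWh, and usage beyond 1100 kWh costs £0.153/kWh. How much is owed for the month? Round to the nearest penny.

£251.75

Usage = 71.1 kWh/day × 30 days = 2133 kWh
First 600 kWh × £0.067 = £40.20
Next 500 kWh × £0.107 = £53.50
Remaining 1033 kWh × £0.153 = £158.05
Total = £251.75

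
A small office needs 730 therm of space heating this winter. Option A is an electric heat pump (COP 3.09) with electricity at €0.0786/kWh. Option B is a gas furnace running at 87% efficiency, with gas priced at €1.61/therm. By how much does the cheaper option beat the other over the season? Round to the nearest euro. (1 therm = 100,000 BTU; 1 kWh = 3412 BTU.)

Heat load = 730 therm × 100,000 = 73,000,000 BTU
Gas: input = 73,000,000 / 0.87 = 83,908,046 BTU = 839.1 therm → 839.1 × €1.61 = €1,350.92
Heat pump: 73,000,000 BTU / 3412 = 21,400 kWh heat; / 3.09 = 6,924 kWh in → × €0.0786 = €544.22
Difference = |€1,350.92 − €544.22| = €806.70 ≈ €807

€807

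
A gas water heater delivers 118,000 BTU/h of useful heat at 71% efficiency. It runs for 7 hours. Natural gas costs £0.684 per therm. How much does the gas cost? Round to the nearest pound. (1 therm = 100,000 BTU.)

£8

Heat delivered = 118,000 BTU/h × 7 h = 826,000 BTU
Gas input = 826,000 / 0.71 = 1,163,380 BTU
= 1,163,380 / 100,000 = 11.63 therm
Cost = 11.63 × £0.684/therm = £7.96 ≈ £8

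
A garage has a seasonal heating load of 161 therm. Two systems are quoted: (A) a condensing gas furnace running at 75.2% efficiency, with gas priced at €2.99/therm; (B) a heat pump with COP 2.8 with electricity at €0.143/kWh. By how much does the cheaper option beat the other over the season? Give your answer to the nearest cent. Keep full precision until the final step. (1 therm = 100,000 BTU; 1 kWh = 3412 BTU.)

€399.16

Heat load = 161 therm × 100,000 = 16,100,000 BTU
Gas: input = 16,100,000 / 0.752 = 21,409,574 BTU = 214.1 therm → 214.1 × €2.99 = €640.15
Heat pump: 16,100,000 BTU / 3412 = 4,719 kWh heat; / 2.8 = 1,685 kWh in → × €0.143 = €240.99
Difference = |€640.15 − €240.99| = €399.16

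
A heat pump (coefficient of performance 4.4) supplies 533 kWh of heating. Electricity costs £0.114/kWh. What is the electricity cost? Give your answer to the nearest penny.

Electrical input = 533 kWh / 4.4 = 121.1 kWh
Cost = 121.1 × £0.114/kWh = £13.81

£13.81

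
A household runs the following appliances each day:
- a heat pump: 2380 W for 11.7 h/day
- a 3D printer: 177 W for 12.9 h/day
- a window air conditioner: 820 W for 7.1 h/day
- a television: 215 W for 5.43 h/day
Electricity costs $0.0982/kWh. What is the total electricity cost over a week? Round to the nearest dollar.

$26

heat pump: 2380 W × 11.7 h × 7 d = 194,922 Wh = 194.9 kWh
3D printer: 177 W × 12.9 h × 7 d = 15,983 Wh = 15.98 kWh
window air conditioner: 820 W × 7.1 h × 7 d = 40,754 Wh = 40.75 kWh
television: 215 W × 5.43 h × 7 d = 8,172 Wh = 8.172 kWh
Total energy = 194.9 + 15.98 + 40.75 + 8.172 = 259.8 kWh
Cost = 259.8 kWh × $0.0982 = $25.52 ≈ $26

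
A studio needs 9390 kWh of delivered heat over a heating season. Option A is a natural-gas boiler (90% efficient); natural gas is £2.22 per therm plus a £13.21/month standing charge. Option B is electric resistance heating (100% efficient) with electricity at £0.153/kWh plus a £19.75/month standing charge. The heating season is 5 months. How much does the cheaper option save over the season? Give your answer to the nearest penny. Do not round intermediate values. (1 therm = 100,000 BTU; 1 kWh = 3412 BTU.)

Heat load = 9390 kWh × 3412 = 32,038,680 BTU
Gas: input = 32,038,680 / 0.90 = 35,598,533 BTU = 356 therm → 356 × £2.22 = £790.29; + 5 × £13.21 standing = £856.34
Electric: 32,038,680 BTU / 3412 = 9,390 kWh → × £0.153 = £1,436.67; + 5 × £19.75 standing = £1,535.42
Difference = |£856.34 − £1,535.42| = £679.08

£679.08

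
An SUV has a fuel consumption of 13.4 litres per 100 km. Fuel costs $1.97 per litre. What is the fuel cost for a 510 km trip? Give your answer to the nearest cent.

Fuel = 13.4 L/100 km × 510 km / 100 = 68.34 L
Cost = 68.34 L × $1.97/L = $134.63

$134.63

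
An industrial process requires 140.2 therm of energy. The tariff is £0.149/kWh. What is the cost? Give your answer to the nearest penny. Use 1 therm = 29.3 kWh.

£612.07

140.2 therm × (29.3 kWh/therm) = 4,108 kWh
Cost = 4,108 kWh × £0.149/kWh = £612.07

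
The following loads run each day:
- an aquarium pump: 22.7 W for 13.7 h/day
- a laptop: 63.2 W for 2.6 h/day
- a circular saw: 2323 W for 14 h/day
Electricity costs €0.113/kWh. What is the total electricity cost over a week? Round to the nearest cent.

€26.10

aquarium pump: 22.7 W × 13.7 h × 7 d = 2,177 Wh = 2.177 kWh
laptop: 63.2 W × 2.6 h × 7 d = 1,150 Wh = 1.15 kWh
circular saw: 2323 W × 14 h × 7 d = 227,654 Wh = 227.7 kWh
Total energy = 2.177 + 1.15 + 227.7 = 231 kWh
Cost = 231 kWh × €0.113 = €26.10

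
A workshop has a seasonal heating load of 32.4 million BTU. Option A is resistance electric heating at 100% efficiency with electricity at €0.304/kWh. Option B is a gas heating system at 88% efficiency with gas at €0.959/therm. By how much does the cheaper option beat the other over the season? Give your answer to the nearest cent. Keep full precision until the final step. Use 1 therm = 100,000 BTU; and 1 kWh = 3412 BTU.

€2533.67

Heat load = 32.4 × 10⁶ BTU = 32,400,000 BTU
Gas: input = 32,400,000 / 0.88 = 36,818,182 BTU = 368.2 therm → 368.2 × €0.959 = €353.09
Electric: 32,400,000 BTU / 3412 = 9,496 kWh → × €0.304 = €2,886.75
Difference = |€353.09 − €2,886.75| = €2,533.67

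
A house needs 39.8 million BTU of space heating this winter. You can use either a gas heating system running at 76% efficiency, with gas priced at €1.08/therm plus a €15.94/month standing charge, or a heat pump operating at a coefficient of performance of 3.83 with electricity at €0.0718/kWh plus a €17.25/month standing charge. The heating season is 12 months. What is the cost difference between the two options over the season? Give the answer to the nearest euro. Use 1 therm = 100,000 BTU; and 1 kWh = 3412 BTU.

Heat load = 39.8 × 10⁶ BTU = 39,800,000 BTU
Gas: input = 39,800,000 / 0.76 = 52,368,421 BTU = 523.7 therm → 523.7 × €1.08 = €565.58; + 12 × €15.94 standing = €756.86
Heat pump: 39,800,000 BTU / 3412 = 11,660 kWh heat; / 3.83 = 3,046 kWh in → × €0.0718 = €218.68; + 12 × €17.25 standing = €425.68
Difference = |€756.86 − €425.68| = €331.18 ≈ €331

€331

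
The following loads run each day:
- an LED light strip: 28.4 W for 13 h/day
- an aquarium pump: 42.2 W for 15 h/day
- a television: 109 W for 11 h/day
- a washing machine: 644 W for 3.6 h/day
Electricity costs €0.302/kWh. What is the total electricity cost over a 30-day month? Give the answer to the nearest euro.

LED light strip: 28.4 W × 13 h × 30 d = 11,076 Wh = 11.08 kWh
aquarium pump: 42.2 W × 15 h × 30 d = 18,990 Wh = 18.99 kWh
television: 109 W × 11 h × 30 d = 35,970 Wh = 35.97 kWh
washing machine: 644 W × 3.6 h × 30 d = 69,552 Wh = 69.55 kWh
Total energy = 11.08 + 18.99 + 35.97 + 69.55 = 135.6 kWh
Cost = 135.6 kWh × €0.302 = €40.95 ≈ €41

€41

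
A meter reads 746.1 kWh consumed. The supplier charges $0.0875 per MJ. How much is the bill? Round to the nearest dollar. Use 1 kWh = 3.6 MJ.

$235

746.1 kWh × (3.6 MJ/kWh) = 2,686 MJ
Cost = 2,686 MJ × $0.0875/MJ = $235.02 ≈ $235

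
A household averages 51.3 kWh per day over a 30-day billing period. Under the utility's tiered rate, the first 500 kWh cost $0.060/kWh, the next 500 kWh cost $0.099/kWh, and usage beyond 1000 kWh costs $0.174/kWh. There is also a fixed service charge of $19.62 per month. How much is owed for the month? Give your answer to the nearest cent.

Usage = 51.3 kWh/day × 30 days = 1539 kWh
First 500 kWh × $0.060 = $30.00
Next 500 kWh × $0.099 = $49.50
Remaining 539 kWh × $0.174 = $93.79
Energy charge = $173.29; + service $19.62 = $192.91

$192.91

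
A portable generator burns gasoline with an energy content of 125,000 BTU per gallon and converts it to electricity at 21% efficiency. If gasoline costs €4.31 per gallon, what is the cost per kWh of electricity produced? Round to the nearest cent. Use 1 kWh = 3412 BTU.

€0.56

Electrical output per gallon = 125,000 BTU × 0.21 / 3412 BTU/kWh = 7.693 kWh
Cost per kWh = €4.31 / 7.693 kWh = €0.560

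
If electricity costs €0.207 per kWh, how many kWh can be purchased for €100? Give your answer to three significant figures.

€100 / €0.207 per kWh = 483.1 kWh

483 kWh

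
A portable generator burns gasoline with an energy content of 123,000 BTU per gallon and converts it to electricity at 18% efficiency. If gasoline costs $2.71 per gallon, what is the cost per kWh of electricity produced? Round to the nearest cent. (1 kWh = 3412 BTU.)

Electrical output per gallon = 123,000 BTU × 0.18 / 3412 BTU/kWh = 6.489 kWh
Cost per kWh = $2.71 / 6.489 kWh = $0.418

$0.42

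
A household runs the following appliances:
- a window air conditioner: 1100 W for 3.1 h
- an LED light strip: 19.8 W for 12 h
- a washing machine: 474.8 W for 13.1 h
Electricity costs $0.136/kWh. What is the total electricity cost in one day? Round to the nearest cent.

$1.34

window air conditioner: 1100 W × 3.1 h = 3,410 Wh = 3.41 kWh
LED light strip: 19.8 W × 12 h = 238 Wh = 0.2376 kWh
washing machine: 474.8 W × 13.1 h = 6,220 Wh = 6.22 kWh
Total energy = 3.41 + 0.2376 + 6.22 = 9.867 kWh
Cost = 9.867 kWh × $0.136 = $1.34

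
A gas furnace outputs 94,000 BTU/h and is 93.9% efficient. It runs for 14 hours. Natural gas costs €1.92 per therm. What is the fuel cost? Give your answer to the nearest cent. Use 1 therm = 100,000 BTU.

€26.91

Heat delivered = 94,000 BTU/h × 14 h = 1,316,000 BTU
Gas input = 1,316,000 / 0.939 = 1,401,491 BTU
= 1,401,491 / 100,000 = 14.01 therm
Cost = 14.01 × €1.92/therm = €26.91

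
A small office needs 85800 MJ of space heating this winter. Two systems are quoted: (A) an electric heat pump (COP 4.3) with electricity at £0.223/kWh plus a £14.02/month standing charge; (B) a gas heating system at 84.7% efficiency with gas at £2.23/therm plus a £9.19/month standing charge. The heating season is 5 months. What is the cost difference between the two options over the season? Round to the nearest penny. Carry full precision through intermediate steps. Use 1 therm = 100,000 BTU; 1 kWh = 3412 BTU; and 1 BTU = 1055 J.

Heat load = 85800 MJ = 85,800,000,000 J / 1055 = 81,327,014 BTU
Gas: input = 81,327,014 / 0.847 = 96,017,726 BTU = 960.2 therm → 960.2 × £2.23 = £2,141.20; + 5 × £9.19 standing = £2,187.15
Heat pump: 81,327,014 BTU / 3412 = 23,840 kWh heat; / 4.3 = 5,543 kWh in → × £0.223 = £1,236.12; + 5 × £14.02 standing = £1,306.22
Difference = |£2,187.15 − £1,306.22| = £880.92

£880.92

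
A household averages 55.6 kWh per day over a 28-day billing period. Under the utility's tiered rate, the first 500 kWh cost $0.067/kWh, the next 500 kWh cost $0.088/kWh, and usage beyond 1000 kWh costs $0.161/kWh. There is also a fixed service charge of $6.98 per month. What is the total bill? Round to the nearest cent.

$174.12

Usage = 55.6 kWh/day × 28 days = 1556.8 kWh
First 500 kWh × $0.067 = $33.50
Next 500 kWh × $0.088 = $44.00
Remaining 556.8 kWh × $0.161 = $89.64
Energy charge = $167.14; + service $6.98 = $174.12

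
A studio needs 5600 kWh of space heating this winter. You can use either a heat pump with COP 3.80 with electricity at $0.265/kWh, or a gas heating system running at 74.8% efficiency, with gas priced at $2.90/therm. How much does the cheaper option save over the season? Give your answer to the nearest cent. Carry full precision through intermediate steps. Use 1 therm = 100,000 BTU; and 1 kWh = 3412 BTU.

Heat load = 5600 kWh × 3412 = 19,107,200 BTU
Gas: input = 19,107,200 / 0.748 = 25,544,385 BTU = 255.4 therm → 255.4 × $2.90 = $740.79
Heat pump: 19,107,200 BTU / 3412 = 5,600 kWh heat; / 3.80 = 1,474 kWh in → × $0.265 = $390.53
Difference = |$740.79 − $390.53| = $350.26

$350.26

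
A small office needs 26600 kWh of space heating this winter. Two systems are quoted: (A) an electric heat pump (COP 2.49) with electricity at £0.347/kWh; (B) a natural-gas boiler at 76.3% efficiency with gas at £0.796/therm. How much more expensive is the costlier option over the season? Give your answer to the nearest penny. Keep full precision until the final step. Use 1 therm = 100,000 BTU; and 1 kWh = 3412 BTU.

£2760.06

Heat load = 26600 kWh × 3412 = 90,759,200 BTU
Gas: input = 90,759,200 / 0.763 = 118,950,459 BTU = 1,190 therm → 1,190 × £0.796 = £946.85
Heat pump: 90,759,200 BTU / 3412 = 26,600 kWh heat; / 2.49 = 10,680 kWh in → × £0.347 = £3,706.91
Difference = |£946.85 − £3,706.91| = £2,760.06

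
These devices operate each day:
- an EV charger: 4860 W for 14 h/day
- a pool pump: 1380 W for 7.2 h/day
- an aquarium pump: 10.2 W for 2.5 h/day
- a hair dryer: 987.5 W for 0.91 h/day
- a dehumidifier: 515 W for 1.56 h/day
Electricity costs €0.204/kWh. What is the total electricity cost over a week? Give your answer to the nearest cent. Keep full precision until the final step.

EV charger: 4860 W × 14 h × 7 d = 476,280 Wh = 476.3 kWh
pool pump: 1380 W × 7.2 h × 7 d = 69,552 Wh = 69.55 kWh
aquarium pump: 10.2 W × 2.5 h × 7 d = 178 Wh = 0.1785 kWh
hair dryer: 987.5 W × 0.91 h × 7 d = 6,290 Wh = 6.29 kWh
dehumidifier: 515 W × 1.56 h × 7 d = 5,624 Wh = 5.624 kWh
Total energy = 476.3 + 69.55 + 0.1785 + 6.29 + 5.624 = 557.9 kWh
Cost = 557.9 kWh × €0.204 = €113.82

€113.82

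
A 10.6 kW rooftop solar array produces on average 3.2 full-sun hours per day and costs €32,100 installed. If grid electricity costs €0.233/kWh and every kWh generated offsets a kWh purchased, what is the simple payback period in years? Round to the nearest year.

Daily generation = 10.6 kW × 3.2 h = 33.92 kWh
Annual generation = 33.92 × 365 = 12381 kWh
Annual savings = 12381 × €0.233 = €2,884.73
Payback = €32,100 / €2,884.73 = 11.1 years

11 years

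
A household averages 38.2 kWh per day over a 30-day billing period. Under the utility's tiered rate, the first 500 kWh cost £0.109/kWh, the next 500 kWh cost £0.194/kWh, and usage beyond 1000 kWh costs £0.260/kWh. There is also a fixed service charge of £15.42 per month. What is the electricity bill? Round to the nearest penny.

£204.88

Usage = 38.2 kWh/day × 30 days = 1146 kWh
First 500 kWh × £0.109 = £54.50
Next 500 kWh × £0.194 = £97.00
Remaining 146 kWh × £0.260 = £37.96
Energy charge = £189.46; + service £15.42 = £204.88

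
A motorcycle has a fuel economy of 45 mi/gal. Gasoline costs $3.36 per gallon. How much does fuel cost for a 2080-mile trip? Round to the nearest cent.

Fuel = 2080 mi / 45 mpg = 46.22 gal
Cost = 46.22 gal × $3.36/gal = $155.31

$155.31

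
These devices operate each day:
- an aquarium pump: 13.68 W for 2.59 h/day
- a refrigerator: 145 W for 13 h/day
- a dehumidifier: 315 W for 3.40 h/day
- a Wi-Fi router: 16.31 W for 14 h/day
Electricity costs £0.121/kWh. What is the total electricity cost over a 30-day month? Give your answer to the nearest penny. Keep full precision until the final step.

aquarium pump: 13.68 W × 2.59 h × 30 d = 1,063 Wh = 1.063 kWh
refrigerator: 145 W × 13 h × 30 d = 56,550 Wh = 56.55 kWh
dehumidifier: 315 W × 3.40 h × 30 d = 32,130 Wh = 32.13 kWh
Wi-Fi router: 16.31 W × 14 h × 30 d = 6,850 Wh = 6.85 kWh
Total energy = 1.063 + 56.55 + 32.13 + 6.85 = 96.59 kWh
Cost = 96.59 kWh × £0.121 = £11.69

£11.69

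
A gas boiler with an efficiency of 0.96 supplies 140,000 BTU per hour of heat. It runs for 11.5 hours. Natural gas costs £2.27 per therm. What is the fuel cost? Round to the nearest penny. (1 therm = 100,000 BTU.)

Heat delivered = 140,000 BTU/h × 11.5 h = 1,610,000 BTU
Gas input = 1,610,000 / 0.96 = 1,677,083 BTU
= 1,677,083 / 100,000 = 16.77 therm
Cost = 16.77 × £2.27/therm = £38.07

£38.07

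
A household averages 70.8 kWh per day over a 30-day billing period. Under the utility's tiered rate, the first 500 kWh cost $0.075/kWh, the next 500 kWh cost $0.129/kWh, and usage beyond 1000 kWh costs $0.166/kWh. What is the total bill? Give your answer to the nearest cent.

Usage = 70.8 kWh/day × 30 days = 2124 kWh
First 500 kWh × $0.075 = $37.50
Next 500 kWh × $0.129 = $64.50
Remaining 1124 kWh × $0.166 = $186.58
Total = $288.58

$288.58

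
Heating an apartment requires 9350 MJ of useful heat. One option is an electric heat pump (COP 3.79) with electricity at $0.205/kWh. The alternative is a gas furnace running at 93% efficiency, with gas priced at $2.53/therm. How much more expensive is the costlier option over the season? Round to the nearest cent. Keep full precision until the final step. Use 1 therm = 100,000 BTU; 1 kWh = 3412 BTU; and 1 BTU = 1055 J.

Heat load = 9350 MJ = 9,350,000,000 J / 1055 = 8,862,559 BTU
Gas: input = 8,862,559 / 0.93 = 9,529,634 BTU = 95.3 therm → 95.3 × $2.53 = $241.10
Heat pump: 8,862,559 BTU / 3412 = 2,597 kWh heat; / 3.79 = 685.3 kWh in → × $0.205 = $140.50
Difference = |$241.10 − $140.50| = $100.60

$100.60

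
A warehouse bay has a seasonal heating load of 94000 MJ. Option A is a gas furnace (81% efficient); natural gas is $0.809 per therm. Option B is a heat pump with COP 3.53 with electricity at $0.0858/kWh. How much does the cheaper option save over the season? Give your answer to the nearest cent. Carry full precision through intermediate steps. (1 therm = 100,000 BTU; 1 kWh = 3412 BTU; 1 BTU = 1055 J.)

Heat load = 94000 MJ = 94,000,000,000 J / 1055 = 89,099,526 BTU
Gas: input = 89,099,526 / 0.810 = 109,999,415 BTU = 1,100 therm → 1,100 × $0.809 = $889.90
Heat pump: 89,099,526 BTU / 3412 = 26,110 kWh heat; / 3.53 = 7,398 kWh in → × $0.0858 = $634.72
Difference = |$889.90 − $634.72| = $255.18

$255.18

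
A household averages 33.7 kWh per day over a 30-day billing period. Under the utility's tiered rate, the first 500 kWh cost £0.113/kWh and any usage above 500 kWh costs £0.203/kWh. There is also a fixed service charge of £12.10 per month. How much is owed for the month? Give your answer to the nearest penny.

£172.33

Usage = 33.7 kWh/day × 30 days = 1011 kWh
First 500 kWh × £0.113 = £56.50
Remaining 511 kWh × £0.203 = £103.73
Energy charge = £160.23; + service £12.10 = £172.33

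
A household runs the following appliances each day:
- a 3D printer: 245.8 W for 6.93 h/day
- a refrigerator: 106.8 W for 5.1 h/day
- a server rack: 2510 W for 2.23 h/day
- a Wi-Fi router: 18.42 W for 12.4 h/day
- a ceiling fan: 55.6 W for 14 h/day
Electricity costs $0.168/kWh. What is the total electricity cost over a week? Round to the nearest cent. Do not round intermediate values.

$10.41

3D printer: 245.8 W × 6.93 h × 7 d = 11,924 Wh = 11.92 kWh
refrigerator: 106.8 W × 5.1 h × 7 d = 3,813 Wh = 3.813 kWh
server rack: 2510 W × 2.23 h × 7 d = 39,181 Wh = 39.18 kWh
Wi-Fi router: 18.42 W × 12.4 h × 7 d = 1,599 Wh = 1.599 kWh
ceiling fan: 55.6 W × 14 h × 7 d = 5,449 Wh = 5.449 kWh
Total energy = 11.92 + 3.813 + 39.18 + 1.599 + 5.449 = 61.97 kWh
Cost = 61.97 kWh × $0.168 = $10.41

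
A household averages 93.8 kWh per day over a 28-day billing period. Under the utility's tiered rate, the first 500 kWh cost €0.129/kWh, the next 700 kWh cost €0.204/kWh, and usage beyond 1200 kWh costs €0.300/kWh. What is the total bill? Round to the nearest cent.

Usage = 93.8 kWh/day × 28 days = 2626.4 kWh
First 500 kWh × €0.129 = €64.50
Next 700 kWh × €0.204 = €142.80
Remaining 1426.4 kWh × €0.300 = €427.92
Total = €635.22

€635.22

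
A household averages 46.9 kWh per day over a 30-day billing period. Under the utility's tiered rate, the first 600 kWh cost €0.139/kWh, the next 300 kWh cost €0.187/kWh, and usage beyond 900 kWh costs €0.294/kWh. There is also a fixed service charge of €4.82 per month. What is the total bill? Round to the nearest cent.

Usage = 46.9 kWh/day × 30 days = 1407 kWh
First 600 kWh × €0.139 = €83.40
Next 300 kWh × €0.187 = €56.10
Remaining 507 kWh × €0.294 = €149.06
Energy charge = €288.56; + service €4.82 = €293.38

€293.38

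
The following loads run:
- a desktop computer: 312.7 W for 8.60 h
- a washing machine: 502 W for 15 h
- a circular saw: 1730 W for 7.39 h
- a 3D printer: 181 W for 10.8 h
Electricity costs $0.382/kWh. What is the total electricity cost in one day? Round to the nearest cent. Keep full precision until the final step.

$9.53

desktop computer: 312.7 W × 8.60 h = 2,689 Wh = 2.689 kWh
washing machine: 502 W × 15 h = 7,530 Wh = 7.53 kWh
circular saw: 1730 W × 7.39 h = 12,785 Wh = 12.78 kWh
3D printer: 181 W × 10.8 h = 1,955 Wh = 1.955 kWh
Total energy = 2.689 + 7.53 + 12.78 + 1.955 = 24.96 kWh
Cost = 24.96 kWh × $0.382 = $9.53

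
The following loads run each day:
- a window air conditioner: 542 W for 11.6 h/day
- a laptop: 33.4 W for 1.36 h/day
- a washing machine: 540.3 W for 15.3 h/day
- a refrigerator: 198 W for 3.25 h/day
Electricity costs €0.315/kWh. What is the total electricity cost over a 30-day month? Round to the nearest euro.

window air conditioner: 542 W × 11.6 h × 30 d = 188,616 Wh = 188.6 kWh
laptop: 33.4 W × 1.36 h × 30 d = 1,363 Wh = 1.363 kWh
washing machine: 540.3 W × 15.3 h × 30 d = 247,998 Wh = 248 kWh
refrigerator: 198 W × 3.25 h × 30 d = 19,305 Wh = 19.3 kWh
Total energy = 188.6 + 1.363 + 248 + 19.3 = 457.3 kWh
Cost = 457.3 kWh × €0.315 = €144.04 ≈ €144

€144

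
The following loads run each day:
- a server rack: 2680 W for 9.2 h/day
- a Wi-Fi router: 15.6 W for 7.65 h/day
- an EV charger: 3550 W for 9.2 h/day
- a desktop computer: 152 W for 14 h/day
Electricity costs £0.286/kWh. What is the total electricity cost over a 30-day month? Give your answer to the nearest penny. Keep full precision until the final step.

server rack: 2680 W × 9.2 h × 30 d = 739,680 Wh = 739.7 kWh
Wi-Fi router: 15.6 W × 7.65 h × 30 d = 3,580 Wh = 3.58 kWh
EV charger: 3550 W × 9.2 h × 30 d = 979,800 Wh = 979.8 kWh
desktop computer: 152 W × 14 h × 30 d = 63,840 Wh = 63.84 kWh
Total energy = 739.7 + 3.58 + 979.8 + 63.84 = 1,787 kWh
Cost = 1,787 kWh × £0.286 = £511.05

£511.05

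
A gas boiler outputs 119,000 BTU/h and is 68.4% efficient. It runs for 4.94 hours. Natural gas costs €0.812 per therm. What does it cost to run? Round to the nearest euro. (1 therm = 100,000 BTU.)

€7

Heat delivered = 119,000 BTU/h × 4.94 h = 587,860 BTU
Gas input = 587,860 / 0.684 = 859,444 BTU
= 859,444 / 100,000 = 8.594 therm
Cost = 8.594 × €0.812/therm = €6.98 ≈ €7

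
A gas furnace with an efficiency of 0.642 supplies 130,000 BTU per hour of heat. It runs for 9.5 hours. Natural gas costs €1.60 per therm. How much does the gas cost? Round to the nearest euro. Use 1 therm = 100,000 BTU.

Heat delivered = 130,000 BTU/h × 9.5 h = 1,235,000 BTU
Gas input = 1,235,000 / 0.642 = 1,923,676 BTU
= 1,923,676 / 100,000 = 19.24 therm
Cost = 19.24 × €1.60/therm = €30.78 ≈ €31

€31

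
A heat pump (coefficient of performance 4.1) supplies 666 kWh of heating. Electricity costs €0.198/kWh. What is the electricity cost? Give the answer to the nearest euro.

€32

Electrical input = 666 kWh / 4.1 = 162.4 kWh
Cost = 162.4 × €0.198/kWh = €32.16 ≈ €32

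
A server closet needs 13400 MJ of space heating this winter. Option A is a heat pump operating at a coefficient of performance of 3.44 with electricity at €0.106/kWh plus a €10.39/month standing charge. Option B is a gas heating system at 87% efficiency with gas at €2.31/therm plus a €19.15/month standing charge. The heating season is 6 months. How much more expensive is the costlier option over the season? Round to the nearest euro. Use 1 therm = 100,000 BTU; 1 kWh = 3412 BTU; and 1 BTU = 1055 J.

€275

Heat load = 13400 MJ = 13,400,000,000 J / 1055 = 12,701,422 BTU
Gas: input = 12,701,422 / 0.87 = 14,599,335 BTU = 146 therm → 146 × €2.31 = €337.24; + 6 × €19.15 standing = €452.14
Heat pump: 12,701,422 BTU / 3412 = 3,723 kWh heat; / 3.44 = 1,082 kWh in → × €0.106 = €114.71; + 6 × €10.39 standing = €177.05
Difference = |€452.14 − €177.05| = €275.10 ≈ €275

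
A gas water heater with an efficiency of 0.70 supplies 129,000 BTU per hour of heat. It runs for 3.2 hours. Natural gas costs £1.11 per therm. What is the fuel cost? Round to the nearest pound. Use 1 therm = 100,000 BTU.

Heat delivered = 129,000 BTU/h × 3.2 h = 412,800 BTU
Gas input = 412,800 / 0.70 = 589,714 BTU
= 589,714 / 100,000 = 5.897 therm
Cost = 5.897 × £1.11/therm = £6.55 ≈ £7

£7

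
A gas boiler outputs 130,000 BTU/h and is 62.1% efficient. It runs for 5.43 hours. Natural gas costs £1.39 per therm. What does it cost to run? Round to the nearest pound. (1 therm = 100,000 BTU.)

Heat delivered = 130,000 BTU/h × 5.43 h = 705,900 BTU
Gas input = 705,900 / 0.621 = 1,136,715 BTU
= 1,136,715 / 100,000 = 11.37 therm
Cost = 11.37 × £1.39/therm = £15.80 ≈ £16

£16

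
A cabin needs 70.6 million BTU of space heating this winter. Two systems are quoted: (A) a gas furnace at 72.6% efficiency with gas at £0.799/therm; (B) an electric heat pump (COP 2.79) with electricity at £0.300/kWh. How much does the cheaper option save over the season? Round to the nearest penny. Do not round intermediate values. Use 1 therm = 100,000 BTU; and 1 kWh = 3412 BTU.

£1447.92

Heat load = 70.6 × 10⁶ BTU = 70,600,000 BTU
Gas: input = 70,600,000 / 0.726 = 97,245,179 BTU = 972.5 therm → 972.5 × £0.799 = £776.99
Heat pump: 70,600,000 BTU / 3412 = 20,690 kWh heat; / 2.79 = 7,416 kWh in → × £0.300 = £2,224.91
Difference = |£776.99 − £2,224.91| = £1,447.92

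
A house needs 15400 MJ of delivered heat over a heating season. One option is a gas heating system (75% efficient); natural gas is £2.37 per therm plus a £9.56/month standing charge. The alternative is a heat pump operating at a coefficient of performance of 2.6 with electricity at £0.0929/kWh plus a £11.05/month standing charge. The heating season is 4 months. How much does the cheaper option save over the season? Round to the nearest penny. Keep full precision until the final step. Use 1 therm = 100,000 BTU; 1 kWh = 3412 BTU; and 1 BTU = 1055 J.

£302.45

Heat load = 15400 MJ = 15,400,000,000 J / 1055 = 14,597,156 BTU
Gas: input = 14,597,156 / 0.75 = 19,462,875 BTU = 194.6 therm → 194.6 × £2.37 = £461.27; + 4 × £9.56 standing = £499.51
Heat pump: 14,597,156 BTU / 3412 = 4,278 kWh heat; / 2.6 = 1,645 kWh in → × £0.0929 = £152.86; + 4 × £11.05 standing = £197.06
Difference = |£499.51 − £197.06| = £302.45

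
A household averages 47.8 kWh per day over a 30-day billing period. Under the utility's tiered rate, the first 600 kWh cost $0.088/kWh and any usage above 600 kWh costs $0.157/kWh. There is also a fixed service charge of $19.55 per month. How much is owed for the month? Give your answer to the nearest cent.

Usage = 47.8 kWh/day × 30 days = 1434 kWh
First 600 kWh × $0.088 = $52.80
Remaining 834 kWh × $0.157 = $130.94
Energy charge = $183.74; + service $19.55 = $203.29

$203.29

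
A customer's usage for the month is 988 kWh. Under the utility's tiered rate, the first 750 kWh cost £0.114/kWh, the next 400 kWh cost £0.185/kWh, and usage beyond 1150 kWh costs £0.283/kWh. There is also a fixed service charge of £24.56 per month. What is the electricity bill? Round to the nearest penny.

£154.09

First 750 kWh × £0.114 = £85.50
Next 238 kWh × £0.185 = £44.03
Remaining tier: 0 kWh (not reached)
Energy charge = £129.53; + service £24.56 = £154.09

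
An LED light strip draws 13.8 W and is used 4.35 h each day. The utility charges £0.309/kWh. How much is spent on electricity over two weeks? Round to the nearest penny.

£0.26

Energy = 13.8 W × 4.35 h/day × 14 days = 840 Wh = 0.8404 kWh
Cost = 0.8404 kWh × £0.309/kWh = £0.26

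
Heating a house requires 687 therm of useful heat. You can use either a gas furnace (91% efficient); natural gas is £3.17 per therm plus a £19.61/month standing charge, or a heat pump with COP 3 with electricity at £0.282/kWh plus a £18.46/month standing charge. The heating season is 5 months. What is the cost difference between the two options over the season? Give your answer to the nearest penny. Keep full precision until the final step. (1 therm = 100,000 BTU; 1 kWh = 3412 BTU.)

£506.25

Heat load = 687 therm × 100,000 = 68,700,000 BTU
Gas: input = 68,700,000 / 0.910 = 75,494,505 BTU = 754.9 therm → 754.9 × £3.17 = £2,393.18; + 5 × £19.61 standing = £2,491.23
Heat pump: 68,700,000 BTU / 3412 = 20,130 kWh heat; / 3 = 6,712 kWh in → × £0.282 = £1,892.67; + 5 × £18.46 standing = £1,984.97
Difference = |£2,491.23 − £1,984.97| = £506.25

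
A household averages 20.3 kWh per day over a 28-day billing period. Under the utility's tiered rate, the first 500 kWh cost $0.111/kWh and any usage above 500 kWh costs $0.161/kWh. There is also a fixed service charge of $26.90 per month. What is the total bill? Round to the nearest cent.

$93.41

Usage = 20.3 kWh/day × 28 days = 568.4 kWh
First 500 kWh × $0.111 = $55.50
Remaining 68.4 kWh × $0.161 = $11.01
Energy charge = $66.51; + service $26.90 = $93.41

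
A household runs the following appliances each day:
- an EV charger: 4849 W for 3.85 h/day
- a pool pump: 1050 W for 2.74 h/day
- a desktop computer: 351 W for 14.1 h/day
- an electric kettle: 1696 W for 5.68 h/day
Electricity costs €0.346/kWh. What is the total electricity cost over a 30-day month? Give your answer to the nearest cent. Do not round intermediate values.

EV charger: 4849 W × 3.85 h × 30 d = 560,060 Wh = 560.1 kWh
pool pump: 1050 W × 2.74 h × 30 d = 86,310 Wh = 86.31 kWh
desktop computer: 351 W × 14.1 h × 30 d = 148,473 Wh = 148.5 kWh
electric kettle: 1696 W × 5.68 h × 30 d = 288,998 Wh = 289 kWh
Total energy = 560.1 + 86.31 + 148.5 + 289 = 1,084 kWh
Cost = 1,084 kWh × €0.346 = €375.01

€375.01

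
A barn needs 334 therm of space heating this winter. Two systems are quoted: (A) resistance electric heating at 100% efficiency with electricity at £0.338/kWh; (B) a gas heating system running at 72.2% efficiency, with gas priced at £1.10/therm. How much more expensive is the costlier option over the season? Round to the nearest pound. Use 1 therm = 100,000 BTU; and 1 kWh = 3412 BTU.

£2800

Heat load = 334 therm × 100,000 = 33,400,000 BTU
Gas: input = 33,400,000 / 0.722 = 46,260,388 BTU = 462.6 therm → 462.6 × £1.10 = £508.86
Electric: 33,400,000 BTU / 3412 = 9,789 kWh → × £0.338 = £3,308.68
Difference = |£508.86 − £3,308.68| = £2,799.81 ≈ £2800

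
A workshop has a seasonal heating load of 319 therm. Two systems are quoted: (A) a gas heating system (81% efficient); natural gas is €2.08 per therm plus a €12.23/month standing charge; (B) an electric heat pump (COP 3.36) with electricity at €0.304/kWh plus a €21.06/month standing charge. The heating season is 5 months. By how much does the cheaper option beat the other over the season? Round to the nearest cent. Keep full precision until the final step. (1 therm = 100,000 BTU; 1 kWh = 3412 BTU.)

€70.88

Heat load = 319 therm × 100,000 = 31,900,000 BTU
Gas: input = 31,900,000 / 0.810 = 39,382,716 BTU = 393.8 therm → 393.8 × €2.08 = €819.16; + 5 × €12.23 standing = €880.31
Heat pump: 31,900,000 BTU / 3412 = 9,349 kWh heat; / 3.36 = 2,783 kWh in → × €0.304 = €845.89; + 5 × €21.06 standing = €951.19
Difference = |€880.31 − €951.19| = €70.88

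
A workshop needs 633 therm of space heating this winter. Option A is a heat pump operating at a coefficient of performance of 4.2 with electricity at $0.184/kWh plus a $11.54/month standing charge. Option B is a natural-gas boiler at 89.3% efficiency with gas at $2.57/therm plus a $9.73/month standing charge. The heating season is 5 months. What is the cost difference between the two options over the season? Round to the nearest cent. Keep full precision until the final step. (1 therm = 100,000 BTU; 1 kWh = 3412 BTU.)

$999.92

Heat load = 633 therm × 100,000 = 63,300,000 BTU
Gas: input = 63,300,000 / 0.893 = 70,884,658 BTU = 708.8 therm → 708.8 × $2.57 = $1,821.74; + 5 × $9.73 standing = $1,870.39
Heat pump: 63,300,000 BTU / 3412 = 18,550 kWh heat; / 4.2 = 4,417 kWh in → × $0.184 = $812.76; + 5 × $11.54 standing = $870.46
Difference = |$1,870.39 − $870.46| = $999.92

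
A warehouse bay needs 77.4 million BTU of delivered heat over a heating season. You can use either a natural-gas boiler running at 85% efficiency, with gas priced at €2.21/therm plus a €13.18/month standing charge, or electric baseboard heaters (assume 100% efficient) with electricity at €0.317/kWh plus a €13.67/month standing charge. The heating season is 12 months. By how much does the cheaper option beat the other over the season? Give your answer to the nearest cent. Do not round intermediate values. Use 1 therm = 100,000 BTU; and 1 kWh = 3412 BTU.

Heat load = 77.4 × 10⁶ BTU = 77,400,000 BTU
Gas: input = 77,400,000 / 0.85 = 91,058,824 BTU = 910.6 therm → 910.6 × €2.21 = €2,012.40; + 12 × €13.18 standing = €2,170.56
Electric: 77,400,000 BTU / 3412 = 22,680 kWh → × €0.317 = €7,191.03; + 12 × €13.67 standing = €7,355.07
Difference = |€2,170.56 − €7,355.07| = €5,184.51

€5184.51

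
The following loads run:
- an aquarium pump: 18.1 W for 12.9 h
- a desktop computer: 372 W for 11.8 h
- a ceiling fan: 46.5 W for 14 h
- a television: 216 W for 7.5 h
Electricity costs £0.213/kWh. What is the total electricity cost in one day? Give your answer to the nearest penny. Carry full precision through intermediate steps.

£1.47

aquarium pump: 18.1 W × 12.9 h = 233 Wh = 0.2335 kWh
desktop computer: 372 W × 11.8 h = 4,390 Wh = 4.39 kWh
ceiling fan: 46.5 W × 14 h = 651 Wh = 0.651 kWh
television: 216 W × 7.5 h = 1,620 Wh = 1.62 kWh
Total energy = 0.2335 + 4.39 + 0.651 + 1.62 = 6.894 kWh
Cost = 6.894 kWh × £0.213 = £1.47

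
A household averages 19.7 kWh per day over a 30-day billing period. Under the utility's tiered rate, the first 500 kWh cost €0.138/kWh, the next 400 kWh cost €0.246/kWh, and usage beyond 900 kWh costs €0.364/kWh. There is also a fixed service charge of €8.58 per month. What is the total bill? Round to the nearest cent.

€99.97

Usage = 19.7 kWh/day × 30 days = 591 kWh
First 500 kWh × €0.138 = €69.00
Next 91 kWh × €0.246 = €22.39
Remaining tier: 0 kWh (not reached)
Energy charge = €91.39; + service €8.58 = €99.97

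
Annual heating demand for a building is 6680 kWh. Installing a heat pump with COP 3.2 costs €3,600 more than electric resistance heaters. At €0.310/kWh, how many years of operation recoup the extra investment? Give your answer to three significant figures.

Resistance: 6680 kWh × €0.310 = €2,070.80/yr
Heat pump: 6680 / 3.2 = 2088 kWh in → × €0.310 = €647.12/yr
Annual savings = €1,423.68
Payback = €3,600 / €1,423.68 = 2.53 years

2.53 years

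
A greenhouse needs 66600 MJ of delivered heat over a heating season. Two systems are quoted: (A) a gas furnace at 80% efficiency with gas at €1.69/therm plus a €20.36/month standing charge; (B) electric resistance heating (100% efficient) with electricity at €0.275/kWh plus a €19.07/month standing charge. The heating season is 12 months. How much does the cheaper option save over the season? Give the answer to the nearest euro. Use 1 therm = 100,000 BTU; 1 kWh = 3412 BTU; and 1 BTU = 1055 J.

€3739

Heat load = 66600 MJ = 66,600,000,000 J / 1055 = 63,127,962 BTU
Gas: input = 63,127,962 / 0.80 = 78,909,953 BTU = 789.1 therm → 789.1 × €1.69 = €1,333.58; + 12 × €20.36 standing = €1,577.90
Electric: 63,127,962 BTU / 3412 = 18,500 kWh → × €0.275 = €5,087.98; + 12 × €19.07 standing = €5,316.82
Difference = |€1,577.90 − €5,316.82| = €3,738.92 ≈ €3739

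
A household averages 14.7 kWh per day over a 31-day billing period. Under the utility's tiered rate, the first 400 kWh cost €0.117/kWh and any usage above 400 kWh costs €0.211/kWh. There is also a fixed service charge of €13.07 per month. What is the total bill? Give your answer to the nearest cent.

€71.62

Usage = 14.7 kWh/day × 31 days = 455.7 kWh
First 400 kWh × €0.117 = €46.80
Remaining 55.7 kWh × €0.211 = €11.75
Energy charge = €58.55; + service €13.07 = €71.62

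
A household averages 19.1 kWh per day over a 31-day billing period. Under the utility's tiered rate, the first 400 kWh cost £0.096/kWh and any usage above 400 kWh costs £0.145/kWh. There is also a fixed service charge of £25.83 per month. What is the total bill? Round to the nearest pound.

Usage = 19.1 kWh/day × 31 days = 592.1 kWh
First 400 kWh × £0.096 = £38.40
Remaining 192.1 kWh × £0.145 = £27.85
Energy charge = £66.25; + service £25.83 = £92.08 ≈ £92

£92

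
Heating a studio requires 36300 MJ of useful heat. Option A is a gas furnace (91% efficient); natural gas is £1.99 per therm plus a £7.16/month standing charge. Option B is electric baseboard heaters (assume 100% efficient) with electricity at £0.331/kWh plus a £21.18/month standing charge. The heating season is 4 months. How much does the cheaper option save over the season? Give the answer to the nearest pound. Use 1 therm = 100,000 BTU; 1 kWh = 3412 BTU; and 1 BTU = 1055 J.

Heat load = 36300 MJ = 36,300,000,000 J / 1055 = 34,407,583 BTU
Gas: input = 34,407,583 / 0.91 = 37,810,531 BTU = 378.1 therm → 378.1 × £1.99 = £752.43; + 4 × £7.16 standing = £781.07
Electric: 34,407,583 BTU / 3412 = 10,080 kWh → × £0.331 = £3,337.90; + 4 × £21.18 standing = £3,422.62
Difference = |£781.07 − £3,422.62| = £2,641.55 ≈ £2642

£2642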